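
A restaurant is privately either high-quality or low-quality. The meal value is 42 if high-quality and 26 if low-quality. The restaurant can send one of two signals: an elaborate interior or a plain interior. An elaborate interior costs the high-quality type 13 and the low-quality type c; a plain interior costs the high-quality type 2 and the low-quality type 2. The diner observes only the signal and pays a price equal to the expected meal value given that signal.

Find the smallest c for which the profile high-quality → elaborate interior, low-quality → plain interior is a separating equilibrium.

18

Under separation: elaborate interior → high-quality (pays 42); plain interior → low-quality (pays 26).
High-quality: 42 − 13 = 29 ≥ 26 − 2 = 24. Holds regardless of c. ✓
Low-quality: 26 − 2 ≥ 42 − c, so c ≥ 42 − 24 = 18.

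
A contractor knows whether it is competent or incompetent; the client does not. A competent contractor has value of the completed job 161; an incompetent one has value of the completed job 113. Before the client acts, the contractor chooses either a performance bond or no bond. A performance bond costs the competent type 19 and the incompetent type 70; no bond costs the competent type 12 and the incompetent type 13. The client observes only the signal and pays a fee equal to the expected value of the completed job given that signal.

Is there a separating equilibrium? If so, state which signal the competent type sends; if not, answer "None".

Try competent → bond, incompetent → no bond:
  Under separation the client infers type exactly: bond → competent (pays 161), no bond → incompetent (pays 113).
  Competent: bond gives 161 − 19 = 142; no bond gives 113 − 12 = 101. No deviation. ✓
  Incompetent: no bond gives 113 − 13 = 100; bond gives 161 − 70 = 91. No deviation. ✓
Both hold — the competent type sends bond.

bond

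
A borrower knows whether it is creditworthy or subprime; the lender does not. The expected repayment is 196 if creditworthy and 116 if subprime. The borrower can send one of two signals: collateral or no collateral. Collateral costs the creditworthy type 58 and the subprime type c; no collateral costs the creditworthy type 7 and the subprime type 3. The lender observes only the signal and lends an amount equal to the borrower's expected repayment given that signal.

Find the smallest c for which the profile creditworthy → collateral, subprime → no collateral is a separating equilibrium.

83

Under separation: collateral → creditworthy (pays 196); no collateral → subprime (pays 116).
Creditworthy: 196 − 58 = 138 ≥ 116 − 7 = 109. Holds regardless of c. ✓
Subprime: 116 − 3 ≥ 196 − c, so c ≥ 196 − 113 = 83.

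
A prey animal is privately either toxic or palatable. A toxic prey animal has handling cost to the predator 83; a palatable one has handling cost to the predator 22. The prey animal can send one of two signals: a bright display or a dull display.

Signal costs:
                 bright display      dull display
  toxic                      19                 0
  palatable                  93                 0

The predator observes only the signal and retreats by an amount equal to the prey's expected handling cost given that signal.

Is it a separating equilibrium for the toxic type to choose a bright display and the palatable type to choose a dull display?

If types separate, bright display earns payment 83 and dull display earns 22.
Toxic: bright display gives 83 − 19 = 64; dull display gives 22 − 0 = 22. No deviation. ✓
Palatable: dull display gives 22 − 0 = 22; bright display gives 83 − 93 = -10. No deviation. ✓
Neither type gains from mimicking the other.

Yes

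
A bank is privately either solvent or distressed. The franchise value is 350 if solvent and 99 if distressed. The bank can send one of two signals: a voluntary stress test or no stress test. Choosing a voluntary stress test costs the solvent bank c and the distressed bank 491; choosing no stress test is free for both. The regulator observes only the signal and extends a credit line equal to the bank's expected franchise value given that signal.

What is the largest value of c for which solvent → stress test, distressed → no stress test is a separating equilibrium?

Under separation: stress test → solvent (pays 350); no stress test → distressed (pays 99).
Distressed: 99 − 0 = 99 ≥ 350 − 491 = -141. Holds regardless of c. ✓
Solvent: 350 − c ≥ 99 − 0, so c ≤ 350 − 99 = 251.

251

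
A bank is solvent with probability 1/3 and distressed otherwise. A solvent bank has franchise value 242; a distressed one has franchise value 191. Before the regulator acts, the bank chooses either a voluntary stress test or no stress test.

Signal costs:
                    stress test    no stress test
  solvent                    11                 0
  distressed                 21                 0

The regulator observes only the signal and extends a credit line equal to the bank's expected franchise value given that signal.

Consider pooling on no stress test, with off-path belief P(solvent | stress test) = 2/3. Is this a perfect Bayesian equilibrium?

On the equilibrium path (no stress test) the regulator holds the prior 1/3 and pays 1/3·242 + 2/3·191 = 208. Off-path (stress test) belief 2/3 gives 2/3·242 + 1/3·191 = 225.
Solvent: no stress test gives 208 − 0 = 208; stress test gives 225 − 11 = 214. Deviates. ✗
Distressed: no stress test gives 208 − 0 = 208; stress test gives 225 − 21 = 204. Stays. ✓

No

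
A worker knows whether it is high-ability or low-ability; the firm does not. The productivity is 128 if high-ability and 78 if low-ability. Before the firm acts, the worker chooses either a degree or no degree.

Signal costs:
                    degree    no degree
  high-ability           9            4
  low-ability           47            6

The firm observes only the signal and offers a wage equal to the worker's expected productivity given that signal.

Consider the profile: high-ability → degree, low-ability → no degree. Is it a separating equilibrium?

No

If types separate, degree earns payment 128 and no degree earns 78.
High-ability: degree gives 128 − 9 = 119; no degree gives 78 − 4 = 74. No deviation. ✓
Low-ability: no degree gives 78 − 6 = 72; degree gives 128 − 47 = 81. Would deviate. ✗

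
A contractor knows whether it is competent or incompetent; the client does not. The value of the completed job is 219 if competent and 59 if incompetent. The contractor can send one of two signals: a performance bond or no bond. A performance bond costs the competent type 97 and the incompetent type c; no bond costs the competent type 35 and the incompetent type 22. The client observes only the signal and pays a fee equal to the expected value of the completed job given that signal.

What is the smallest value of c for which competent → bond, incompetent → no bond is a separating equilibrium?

Under separation: bond → competent (pays 219); no bond → incompetent (pays 59).
Competent: 219 − 97 = 122 ≥ 59 − 35 = 24. Holds regardless of c. ✓
Incompetent: 59 − 22 ≥ 219 − c, so c ≥ 219 − 37 = 182.

182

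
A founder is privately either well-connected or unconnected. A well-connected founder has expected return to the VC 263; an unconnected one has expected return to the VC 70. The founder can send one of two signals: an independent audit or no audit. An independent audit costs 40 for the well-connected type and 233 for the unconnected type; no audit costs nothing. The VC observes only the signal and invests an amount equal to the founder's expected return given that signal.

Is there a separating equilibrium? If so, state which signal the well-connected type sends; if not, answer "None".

audit

Try well-connected → audit, unconnected → no audit:
  Under separation the VC infers type exactly: audit → well-connected (pays 263), no audit → unconnected (pays 70).
  Well-connected: audit gives 263 − 40 = 223; no audit gives 70 − 0 = 70. No deviation. ✓
  Unconnected: no audit gives 70 − 0 = 70; audit gives 263 − 233 = 30. No deviation. ✓
Both hold — the well-connected type sends audit.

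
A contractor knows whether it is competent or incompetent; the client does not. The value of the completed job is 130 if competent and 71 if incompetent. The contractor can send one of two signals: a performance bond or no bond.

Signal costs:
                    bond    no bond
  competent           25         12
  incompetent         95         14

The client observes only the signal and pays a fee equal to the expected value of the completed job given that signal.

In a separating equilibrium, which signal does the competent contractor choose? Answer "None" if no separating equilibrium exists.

Try competent → bond, incompetent → no bond:
  Under separation the client infers type exactly: bond → competent (pays 130), no bond → incompetent (pays 71).
  Competent: bond gives 130 − 25 = 105; no bond gives 71 − 12 = 59. No deviation. ✓
  Incompetent: no bond gives 71 − 14 = 57; bond gives 130 − 95 = 35. No deviation. ✓
Both hold — the competent type sends bond.

bond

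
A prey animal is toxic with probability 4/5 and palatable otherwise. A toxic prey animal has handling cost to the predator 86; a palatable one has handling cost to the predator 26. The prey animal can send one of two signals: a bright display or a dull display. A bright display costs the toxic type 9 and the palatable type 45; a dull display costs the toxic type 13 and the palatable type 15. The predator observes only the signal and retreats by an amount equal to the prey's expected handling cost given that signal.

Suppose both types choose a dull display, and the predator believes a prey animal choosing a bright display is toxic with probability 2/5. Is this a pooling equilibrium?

At the pooled signal (dull display) the predator holds the prior 4/5 and pays 4/5·86 + 1/5·26 = 74. Off-path (bright display) belief 2/5 gives 2/5·86 + 3/5·26 = 50.
Toxic: dull display gives 74 − 13 = 61; bright display gives 50 − 9 = 41. Stays. ✓
Palatable: dull display gives 74 − 15 = 59; bright display gives 50 − 45 = 5. Stays. ✓

Yes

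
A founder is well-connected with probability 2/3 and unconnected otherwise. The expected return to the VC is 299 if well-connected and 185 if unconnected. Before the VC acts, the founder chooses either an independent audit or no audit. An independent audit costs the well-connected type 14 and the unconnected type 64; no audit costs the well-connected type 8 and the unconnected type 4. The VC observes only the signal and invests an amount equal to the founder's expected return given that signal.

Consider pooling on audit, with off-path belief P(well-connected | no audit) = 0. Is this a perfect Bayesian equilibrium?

At the pooled signal (audit) the VC holds the prior 2/3 and pays 2/3·299 + 1/3·185 = 261. Off-path (no audit) belief 0 gives 0·299 + 1·185 = 185.
Well-connected: audit gives 261 − 14 = 247; no audit gives 185 − 8 = 177. Stays. ✓
Unconnected: audit gives 261 − 64 = 197; no audit gives 185 − 4 = 181. Stays. ✓

Yes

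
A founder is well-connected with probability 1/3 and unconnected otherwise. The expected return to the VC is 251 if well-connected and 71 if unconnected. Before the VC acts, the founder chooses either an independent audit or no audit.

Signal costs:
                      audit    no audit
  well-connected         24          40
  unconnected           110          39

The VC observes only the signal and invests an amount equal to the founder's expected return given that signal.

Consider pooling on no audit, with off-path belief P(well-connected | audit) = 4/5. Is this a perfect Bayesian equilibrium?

No

At the pooled signal (no audit) the VC holds the prior 1/3 and pays 1/3·251 + 2/3·71 = 131. Off-path (audit) belief 4/5 gives 4/5·251 + 1/5·71 = 215.
Well-connected: no audit gives 131 − 40 = 91; audit gives 215 − 24 = 191. Deviates. ✗
Unconnected: no audit gives 131 − 39 = 92; audit gives 215 − 110 = 105. Deviates. ✗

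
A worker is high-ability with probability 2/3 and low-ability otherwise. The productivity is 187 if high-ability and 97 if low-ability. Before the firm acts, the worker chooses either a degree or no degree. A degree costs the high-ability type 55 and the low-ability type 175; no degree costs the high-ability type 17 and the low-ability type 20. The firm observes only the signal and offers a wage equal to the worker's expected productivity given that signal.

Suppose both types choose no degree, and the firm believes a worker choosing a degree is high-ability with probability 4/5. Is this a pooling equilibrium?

At the pooled signal (no degree) the firm holds the prior 2/3 and pays 2/3·187 + 1/3·97 = 157. Off-path (degree) belief 4/5 gives 4/5·187 + 1/5·97 = 169.
High-ability: no degree gives 157 − 17 = 140; degree gives 169 − 55 = 114. Stays. ✓
Low-ability: no degree gives 157 − 20 = 137; degree gives 169 − 175 = -6. Stays. ✓

Yes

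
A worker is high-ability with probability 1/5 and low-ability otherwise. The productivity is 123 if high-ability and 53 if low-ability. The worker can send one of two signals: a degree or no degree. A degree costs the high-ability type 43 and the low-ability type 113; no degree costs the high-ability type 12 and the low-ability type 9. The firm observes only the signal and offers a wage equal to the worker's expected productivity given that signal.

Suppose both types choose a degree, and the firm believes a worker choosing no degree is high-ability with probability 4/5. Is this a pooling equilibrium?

No

On the equilibrium path (degree) the firm holds the prior 1/5 and pays 1/5·123 + 4/5·53 = 67. Off-path (no degree) belief 4/5 gives 4/5·123 + 1/5·53 = 109.
High-ability: degree gives 67 − 43 = 24; no degree gives 109 − 12 = 97. Deviates. ✗
Low-ability: degree gives 67 − 113 = -46; no degree gives 109 − 9 = 100. Deviates. ✗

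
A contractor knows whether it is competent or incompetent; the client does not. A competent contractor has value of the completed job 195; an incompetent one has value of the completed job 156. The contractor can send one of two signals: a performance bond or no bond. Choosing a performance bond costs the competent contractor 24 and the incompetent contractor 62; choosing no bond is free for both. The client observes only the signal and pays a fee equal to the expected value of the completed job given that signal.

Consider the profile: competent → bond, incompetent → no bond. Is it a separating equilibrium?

If types separate, bond earns payment 195 and no bond earns 156.
Competent: bond gives 195 − 24 = 171; no bond gives 156 − 0 = 156. No deviation. ✓
Incompetent: no bond gives 156 − 0 = 156; bond gives 195 − 62 = 133. No deviation. ✓
Neither type gains from mimicking the other.

Yes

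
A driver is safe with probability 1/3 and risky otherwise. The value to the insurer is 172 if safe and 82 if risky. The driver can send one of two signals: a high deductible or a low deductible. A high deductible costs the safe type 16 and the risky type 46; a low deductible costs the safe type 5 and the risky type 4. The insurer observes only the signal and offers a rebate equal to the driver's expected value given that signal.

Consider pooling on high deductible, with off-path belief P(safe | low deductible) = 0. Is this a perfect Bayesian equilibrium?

At the pooled signal (high deductible) the insurer holds the prior 1/3 and pays 1/3·172 + 2/3·82 = 112. Off-path (low deductible) belief 0 gives 0·172 + 1·82 = 82.
Safe: high deductible gives 112 − 16 = 96; low deductible gives 82 − 5 = 77. Stays. ✓
Risky: high deductible gives 112 − 46 = 66; low deductible gives 82 − 4 = 78. Deviates. ✗

No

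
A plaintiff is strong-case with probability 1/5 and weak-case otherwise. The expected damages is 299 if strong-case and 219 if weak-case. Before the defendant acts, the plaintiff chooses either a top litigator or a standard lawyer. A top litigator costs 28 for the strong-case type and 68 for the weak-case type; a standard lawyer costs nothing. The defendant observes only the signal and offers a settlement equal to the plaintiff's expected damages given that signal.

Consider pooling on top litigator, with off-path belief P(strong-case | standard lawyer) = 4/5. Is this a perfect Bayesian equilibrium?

At the pooled signal (top litigator) the defendant holds the prior 1/5 and pays 1/5·299 + 4/5·219 = 235. Off-path (standard lawyer) belief 4/5 gives 4/5·299 + 1/5·219 = 283.
Strong-case: top litigator gives 235 − 28 = 207; standard lawyer gives 283 − 0 = 283. Deviates. ✗
Weak-case: top litigator gives 235 − 68 = 167; standard lawyer gives 283 − 0 = 283. Deviates. ✗

No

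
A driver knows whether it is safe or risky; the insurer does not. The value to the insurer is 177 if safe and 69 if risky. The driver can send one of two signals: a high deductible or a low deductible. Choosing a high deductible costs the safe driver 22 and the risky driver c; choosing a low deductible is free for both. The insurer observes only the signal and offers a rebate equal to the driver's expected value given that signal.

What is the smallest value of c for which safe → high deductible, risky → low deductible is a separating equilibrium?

108

Under separation: high deductible → safe (pays 177); low deductible → risky (pays 69).
Safe: 177 − 22 = 155 ≥ 69 − 0 = 69. Holds regardless of c. ✓
Risky: 69 − 0 ≥ 177 − c, so c ≥ 177 − 69 = 108.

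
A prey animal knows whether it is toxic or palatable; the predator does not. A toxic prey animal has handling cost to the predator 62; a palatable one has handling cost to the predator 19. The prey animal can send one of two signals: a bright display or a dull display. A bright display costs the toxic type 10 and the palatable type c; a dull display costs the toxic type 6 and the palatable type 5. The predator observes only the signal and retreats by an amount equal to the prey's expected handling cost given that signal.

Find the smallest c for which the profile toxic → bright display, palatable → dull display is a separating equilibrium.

48

Under separation: bright display → toxic (pays 62); dull display → palatable (pays 19).
Toxic: 62 − 10 = 52 ≥ 19 − 6 = 13. Holds regardless of c. ✓
Palatable: 19 − 5 ≥ 62 − c, so c ≥ 62 − 14 = 48.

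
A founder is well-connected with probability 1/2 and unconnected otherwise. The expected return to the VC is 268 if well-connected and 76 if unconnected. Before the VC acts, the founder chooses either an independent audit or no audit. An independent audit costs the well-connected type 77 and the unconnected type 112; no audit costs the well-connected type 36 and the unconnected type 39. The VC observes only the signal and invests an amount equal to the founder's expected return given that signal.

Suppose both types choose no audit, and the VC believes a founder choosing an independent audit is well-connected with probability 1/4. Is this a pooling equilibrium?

At the pooled signal (no audit) the VC holds the prior 1/2 and pays 1/2·268 + 1/2·76 = 172. Off-path (audit) belief 1/4 gives 1/4·268 + 3/4·76 = 124.
Well-connected: no audit gives 172 − 36 = 136; audit gives 124 − 77 = 47. Stays. ✓
Unconnected: no audit gives 172 − 39 = 133; audit gives 124 − 112 = 12. Stays. ✓

Yes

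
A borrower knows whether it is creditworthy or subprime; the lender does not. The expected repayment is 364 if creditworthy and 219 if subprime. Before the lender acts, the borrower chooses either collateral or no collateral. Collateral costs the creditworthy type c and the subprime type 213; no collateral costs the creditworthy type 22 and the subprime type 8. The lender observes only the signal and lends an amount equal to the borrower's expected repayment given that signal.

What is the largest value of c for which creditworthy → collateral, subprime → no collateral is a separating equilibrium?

167

Under separation: collateral → creditworthy (pays 364); no collateral → subprime (pays 219).
Subprime: 219 − 8 = 211 ≥ 364 − 213 = 151. Holds regardless of c. ✓
Creditworthy: 364 − c ≥ 219 − 22, so c ≤ 364 − 197 = 167.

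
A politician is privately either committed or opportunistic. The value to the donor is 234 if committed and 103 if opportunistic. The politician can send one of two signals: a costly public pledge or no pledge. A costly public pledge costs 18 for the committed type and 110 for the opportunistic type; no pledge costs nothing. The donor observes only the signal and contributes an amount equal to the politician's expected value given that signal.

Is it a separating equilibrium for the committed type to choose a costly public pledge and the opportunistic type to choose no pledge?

If types separate, pledge earns payment 234 and no pledge earns 103.
Committed: pledge gives 234 − 18 = 216; no pledge gives 103 − 0 = 103. No deviation. ✓
Opportunistic: no pledge gives 103 − 0 = 103; pledge gives 234 − 110 = 124. Would deviate. ✗

No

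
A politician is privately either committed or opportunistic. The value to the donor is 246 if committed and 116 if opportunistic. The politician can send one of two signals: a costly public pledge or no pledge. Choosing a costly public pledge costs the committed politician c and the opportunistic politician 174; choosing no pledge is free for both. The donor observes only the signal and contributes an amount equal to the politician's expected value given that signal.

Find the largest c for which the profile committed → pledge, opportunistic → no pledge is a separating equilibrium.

Under separation: pledge → committed (pays 246); no pledge → opportunistic (pays 116).
Opportunistic: 116 − 0 = 116 ≥ 246 − 174 = 72. Holds regardless of c. ✓
Committed: 246 − c ≥ 116 − 0, so c ≤ 246 − 116 = 130.

130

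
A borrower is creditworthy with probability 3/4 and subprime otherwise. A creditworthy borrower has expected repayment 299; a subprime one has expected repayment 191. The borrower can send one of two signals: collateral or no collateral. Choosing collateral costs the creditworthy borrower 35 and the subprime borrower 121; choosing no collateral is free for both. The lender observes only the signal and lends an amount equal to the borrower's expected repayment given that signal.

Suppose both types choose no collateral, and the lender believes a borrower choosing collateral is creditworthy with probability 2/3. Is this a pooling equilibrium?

Yes

On the equilibrium path (no collateral) the lender holds the prior 3/4 and pays 3/4·299 + 1/4·191 = 272. Off-path (collateral) belief 2/3 gives 2/3·299 + 1/3·191 = 263.
Creditworthy: no collateral gives 272 − 0 = 272; collateral gives 263 − 35 = 228. Stays. ✓
Subprime: no collateral gives 272 − 0 = 272; collateral gives 263 − 121 = 142. Stays. ✓
Beliefs are Bayes-consistent on-path and both types best-respond.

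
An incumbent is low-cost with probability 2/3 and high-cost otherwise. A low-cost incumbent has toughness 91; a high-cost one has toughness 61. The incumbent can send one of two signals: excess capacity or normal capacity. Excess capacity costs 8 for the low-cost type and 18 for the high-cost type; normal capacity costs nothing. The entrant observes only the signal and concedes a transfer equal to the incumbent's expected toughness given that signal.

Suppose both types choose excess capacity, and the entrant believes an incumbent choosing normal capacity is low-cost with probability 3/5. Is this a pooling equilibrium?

No

At the pooled signal (excess capacity) the entrant holds the prior 2/3 and pays 2/3·91 + 1/3·61 = 81. Off-path (normal capacity) belief 3/5 gives 3/5·91 + 2/5·61 = 79.
Low-cost: excess capacity gives 81 − 8 = 73; normal capacity gives 79 − 0 = 79. Deviates. ✗
High-cost: excess capacity gives 81 − 18 = 63; normal capacity gives 79 − 0 = 79. Deviates. ✗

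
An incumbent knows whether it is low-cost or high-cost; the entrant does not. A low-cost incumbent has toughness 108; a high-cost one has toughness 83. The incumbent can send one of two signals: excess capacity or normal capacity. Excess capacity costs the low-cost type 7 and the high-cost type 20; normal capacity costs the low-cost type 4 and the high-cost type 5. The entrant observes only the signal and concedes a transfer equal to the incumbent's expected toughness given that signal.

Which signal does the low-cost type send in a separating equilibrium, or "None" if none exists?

None

Try low-cost → excess capacity, high-cost → normal capacity:
  If types separate, excess capacity earns payment 108 and normal capacity earns 83.
  Low-cost: excess capacity gives 108 − 7 = 101; normal capacity gives 83 − 4 = 79. No deviation. ✓
  High-cost: normal capacity gives 83 − 5 = 78; excess capacity gives 108 − 20 = 88. Would deviate. ✗
Try low-cost → normal capacity, high-cost → excess capacity:
  If types separate, normal capacity earns payment 108 and excess capacity earns 83.
  Low-cost: normal capacity gives 108 − 4 = 104; excess capacity gives 83 − 7 = 76. No deviation. ✓
  High-cost: excess capacity gives 83 − 20 = 63; normal capacity gives 108 − 5 = 103. Would deviate. ✗
Neither assignment is incentive-compatible.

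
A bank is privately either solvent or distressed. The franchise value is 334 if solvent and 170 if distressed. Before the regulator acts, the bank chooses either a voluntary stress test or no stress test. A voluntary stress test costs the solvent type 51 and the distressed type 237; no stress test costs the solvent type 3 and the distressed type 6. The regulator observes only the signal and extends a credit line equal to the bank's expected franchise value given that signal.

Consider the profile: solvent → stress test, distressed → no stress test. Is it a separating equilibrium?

If types separate, stress test earns payment 334 and no stress test earns 170.
Solvent: stress test gives 334 − 51 = 283; no stress test gives 170 − 3 = 167. No deviation. ✓
Distressed: no stress test gives 170 − 6 = 164; stress test gives 334 − 237 = 97. No deviation. ✓
Both incentive constraints hold.

Yes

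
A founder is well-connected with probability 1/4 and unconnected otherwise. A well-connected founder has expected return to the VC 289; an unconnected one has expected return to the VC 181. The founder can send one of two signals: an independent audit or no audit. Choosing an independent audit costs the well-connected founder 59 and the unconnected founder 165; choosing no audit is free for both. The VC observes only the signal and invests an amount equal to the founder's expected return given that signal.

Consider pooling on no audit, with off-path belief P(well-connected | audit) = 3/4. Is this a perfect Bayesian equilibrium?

On the equilibrium path (no audit) the VC holds the prior 1/4 and pays 1/4·289 + 3/4·181 = 208. Off-path (audit) belief 3/4 gives 3/4·289 + 1/4·181 = 262.
Well-connected: no audit gives 208 − 0 = 208; audit gives 262 − 59 = 203. Stays. ✓
Unconnected: no audit gives 208 − 0 = 208; audit gives 262 − 165 = 97. Stays. ✓
Beliefs are Bayes-consistent on-path and both types best-respond.

Yes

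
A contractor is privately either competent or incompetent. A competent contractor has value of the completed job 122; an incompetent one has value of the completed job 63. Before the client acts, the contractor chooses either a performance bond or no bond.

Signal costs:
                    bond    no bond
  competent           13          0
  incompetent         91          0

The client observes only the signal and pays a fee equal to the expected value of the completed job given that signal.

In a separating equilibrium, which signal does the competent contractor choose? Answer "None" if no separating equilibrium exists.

bond

Try competent → bond, incompetent → no bond:
  If types separate, bond earns payment 122 and no bond earns 63.
  Competent: bond gives 122 − 13 = 109; no bond gives 63 − 0 = 63. No deviation. ✓
  Incompetent: no bond gives 63 − 0 = 63; bond gives 122 − 91 = 31. No deviation. ✓
Both hold — the competent type sends bond.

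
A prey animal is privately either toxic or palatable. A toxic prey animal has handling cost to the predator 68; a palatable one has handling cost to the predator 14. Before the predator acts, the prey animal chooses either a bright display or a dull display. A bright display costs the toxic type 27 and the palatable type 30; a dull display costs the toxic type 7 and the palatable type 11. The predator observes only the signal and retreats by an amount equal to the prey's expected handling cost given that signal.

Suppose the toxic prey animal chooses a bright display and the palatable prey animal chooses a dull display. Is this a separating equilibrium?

Under separation the predator infers type exactly: bright display → toxic (pays 68), dull display → palatable (pays 14).
Toxic: bright display gives 68 − 27 = 41; dull display gives 14 − 7 = 7. No deviation. ✓
Palatable: dull display gives 14 − 11 = 3; bright display gives 68 − 30 = 38. Would deviate. ✗

No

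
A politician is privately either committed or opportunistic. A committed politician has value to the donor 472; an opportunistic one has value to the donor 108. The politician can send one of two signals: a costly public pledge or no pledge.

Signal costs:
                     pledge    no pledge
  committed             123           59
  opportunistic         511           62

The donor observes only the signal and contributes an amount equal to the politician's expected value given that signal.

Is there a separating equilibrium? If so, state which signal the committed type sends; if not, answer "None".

Try committed → pledge, opportunistic → no pledge:
  Under separation the donor infers type exactly: pledge → committed (pays 472), no pledge → opportunistic (pays 108).
  Committed: pledge gives 472 − 123 = 349; no pledge gives 108 − 59 = 49. No deviation. ✓
  Opportunistic: no pledge gives 108 − 62 = 46; pledge gives 472 − 511 = -39. No deviation. ✓
Both hold — the committed type sends pledge.

pledge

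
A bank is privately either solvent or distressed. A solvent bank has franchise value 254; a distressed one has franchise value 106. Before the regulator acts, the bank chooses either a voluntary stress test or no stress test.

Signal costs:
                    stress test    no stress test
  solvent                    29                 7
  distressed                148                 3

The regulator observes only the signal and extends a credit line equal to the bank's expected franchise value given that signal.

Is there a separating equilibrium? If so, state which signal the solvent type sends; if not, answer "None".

None

Try solvent → stress test, distressed → no stress test:
  If types separate, stress test earns payment 254 and no stress test earns 106.
  Solvent: stress test gives 254 − 29 = 225; no stress test gives 106 − 7 = 99. No deviation. ✓
  Distressed: no stress test gives 106 − 3 = 103; stress test gives 254 − 148 = 106. Would deviate. ✗
Try solvent → no stress test, distressed → stress test:
  If types separate, no stress test earns payment 254 and stress test earns 106.
  Solvent: no stress test gives 254 − 7 = 247; stress test gives 106 − 29 = 77. No deviation. ✓
  Distressed: stress test gives 106 − 148 = -42; no stress test gives 254 − 3 = 251. Would deviate. ✗
Neither assignment is incentive-compatible.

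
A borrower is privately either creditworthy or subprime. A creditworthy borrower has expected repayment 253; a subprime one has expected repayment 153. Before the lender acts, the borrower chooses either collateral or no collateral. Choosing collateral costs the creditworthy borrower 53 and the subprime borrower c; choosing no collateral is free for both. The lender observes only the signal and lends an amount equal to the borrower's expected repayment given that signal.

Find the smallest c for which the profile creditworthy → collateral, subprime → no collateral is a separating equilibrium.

Under separation: collateral → creditworthy (pays 253); no collateral → subprime (pays 153).
Creditworthy: 253 − 53 = 200 ≥ 153 − 0 = 153. Holds regardless of c. ✓
Subprime: 153 − 0 ≥ 253 − c, so c ≥ 253 − 153 = 100.

100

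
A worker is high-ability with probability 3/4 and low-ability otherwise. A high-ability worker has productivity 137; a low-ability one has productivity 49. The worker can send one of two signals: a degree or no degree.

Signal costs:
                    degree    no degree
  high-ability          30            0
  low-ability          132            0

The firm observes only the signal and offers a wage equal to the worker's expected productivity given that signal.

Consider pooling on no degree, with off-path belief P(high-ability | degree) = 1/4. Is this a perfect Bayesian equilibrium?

Yes

At the pooled signal (no degree) the firm holds the prior 3/4 and pays 3/4·137 + 1/4·49 = 115. Off-path (degree) belief 1/4 gives 1/4·137 + 3/4·49 = 71.
High-ability: no degree gives 115 − 0 = 115; degree gives 71 − 30 = 41. Stays. ✓
Low-ability: no degree gives 115 − 0 = 115; degree gives 71 − 132 = -61. Stays. ✓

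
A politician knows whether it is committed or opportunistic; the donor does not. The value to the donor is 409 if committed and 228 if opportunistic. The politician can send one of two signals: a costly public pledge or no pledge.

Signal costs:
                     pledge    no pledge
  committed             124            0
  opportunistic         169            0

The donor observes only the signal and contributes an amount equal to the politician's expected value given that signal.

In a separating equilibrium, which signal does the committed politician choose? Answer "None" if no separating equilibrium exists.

Try committed → pledge, opportunistic → no pledge:
  Under separation the donor infers type exactly: pledge → committed (pays 409), no pledge → opportunistic (pays 228).
  Committed: pledge gives 409 − 124 = 285; no pledge gives 228 − 0 = 228. No deviation. ✓
  Opportunistic: no pledge gives 228 − 0 = 228; pledge gives 409 − 169 = 240. Would deviate. ✗
Try committed → no pledge, opportunistic → pledge:
  Under separation the donor infers type exactly: no pledge → committed (pays 409), pledge → opportunistic (pays 228).
  Committed: no pledge gives 409 − 0 = 409; pledge gives 228 − 124 = 104. No deviation. ✓
  Opportunistic: pledge gives 228 − 169 = 59; no pledge gives 409 − 0 = 409. Would deviate. ✗
Neither assignment is incentive-compatible.

None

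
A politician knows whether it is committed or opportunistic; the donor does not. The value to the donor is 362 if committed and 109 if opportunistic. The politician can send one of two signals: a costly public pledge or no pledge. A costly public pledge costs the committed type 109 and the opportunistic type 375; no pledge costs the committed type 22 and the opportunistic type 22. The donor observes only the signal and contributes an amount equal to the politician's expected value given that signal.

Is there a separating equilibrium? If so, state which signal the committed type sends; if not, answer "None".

Try committed → pledge, opportunistic → no pledge:
  Under separation the donor infers type exactly: pledge → committed (pays 362), no pledge → opportunistic (pays 109).
  Committed: pledge gives 362 − 109 = 253; no pledge gives 109 − 22 = 87. No deviation. ✓
  Opportunistic: no pledge gives 109 − 22 = 87; pledge gives 362 − 375 = -13. No deviation. ✓
Both hold — the committed type sends pledge.

pledge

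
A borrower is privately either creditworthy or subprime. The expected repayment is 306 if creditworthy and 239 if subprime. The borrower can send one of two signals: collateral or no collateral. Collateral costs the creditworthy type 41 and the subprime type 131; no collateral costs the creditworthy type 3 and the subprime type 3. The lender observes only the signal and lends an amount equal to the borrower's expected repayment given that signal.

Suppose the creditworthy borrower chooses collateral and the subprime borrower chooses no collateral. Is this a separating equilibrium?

Yes

Under separation the lender infers type exactly: collateral → creditworthy (pays 306), no collateral → subprime (pays 239).
Creditworthy: collateral gives 306 − 41 = 265; no collateral gives 239 − 3 = 236. No deviation. ✓
Subprime: no collateral gives 239 − 3 = 236; collateral gives 306 − 131 = 175. No deviation. ✓
Both incentive constraints hold.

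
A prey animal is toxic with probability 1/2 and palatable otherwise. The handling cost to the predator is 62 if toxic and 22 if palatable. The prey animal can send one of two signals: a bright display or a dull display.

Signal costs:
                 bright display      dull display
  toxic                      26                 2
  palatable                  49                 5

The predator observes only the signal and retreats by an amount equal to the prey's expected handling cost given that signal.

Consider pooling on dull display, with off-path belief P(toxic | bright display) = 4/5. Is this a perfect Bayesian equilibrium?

Yes

At the pooled signal (dull display) the predator holds the prior 1/2 and pays 1/2·62 + 1/2·22 = 42. Off-path (bright display) belief 4/5 gives 4/5·62 + 1/5·22 = 54.
Toxic: dull display gives 42 − 2 = 40; bright display gives 54 − 26 = 28. Stays. ✓
Palatable: dull display gives 42 − 5 = 37; bright display gives 54 − 49 = 5. Stays. ✓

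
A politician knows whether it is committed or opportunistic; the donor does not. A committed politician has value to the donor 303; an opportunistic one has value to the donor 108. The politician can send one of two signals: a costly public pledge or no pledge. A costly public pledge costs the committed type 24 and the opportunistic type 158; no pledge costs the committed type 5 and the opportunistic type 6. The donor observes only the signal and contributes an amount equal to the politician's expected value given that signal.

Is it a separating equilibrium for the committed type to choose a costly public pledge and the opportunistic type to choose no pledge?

Under separation the donor infers type exactly: pledge → committed (pays 303), no pledge → opportunistic (pays 108).
Committed: pledge gives 303 − 24 = 279; no pledge gives 108 − 5 = 103. No deviation. ✓
Opportunistic: no pledge gives 108 − 6 = 102; pledge gives 303 − 158 = 145. Would deviate. ✗

No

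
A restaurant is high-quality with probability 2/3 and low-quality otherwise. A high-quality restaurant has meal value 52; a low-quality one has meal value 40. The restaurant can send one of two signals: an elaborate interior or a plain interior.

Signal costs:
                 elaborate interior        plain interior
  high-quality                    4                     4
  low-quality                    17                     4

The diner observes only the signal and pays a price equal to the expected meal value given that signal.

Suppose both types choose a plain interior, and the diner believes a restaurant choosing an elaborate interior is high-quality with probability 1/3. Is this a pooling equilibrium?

On the equilibrium path (plain interior) the diner holds the prior 2/3 and pays 2/3·52 + 1/3·40 = 48. Off-path (elaborate interior) belief 1/3 gives 1/3·52 + 2/3·40 = 44.
High-quality: plain interior gives 48 − 4 = 44; elaborate interior gives 44 − 4 = 40. Stays. ✓
Low-quality: plain interior gives 48 − 4 = 44; elaborate interior gives 44 − 17 = 27. Stays. ✓
Beliefs are Bayes-consistent on-path and both types best-respond.

Yes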